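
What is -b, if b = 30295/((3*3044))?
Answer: -30295/9132 ≈ -3.3175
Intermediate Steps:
b = 30295/9132 ≈ 3.3175
-b = -1*30295/9132 = -30295/9132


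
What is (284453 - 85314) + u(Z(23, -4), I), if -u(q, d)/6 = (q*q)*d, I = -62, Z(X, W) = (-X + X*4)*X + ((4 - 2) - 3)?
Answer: 935926451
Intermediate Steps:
Z(X, W) = -1 + 3*X² (Z(X, W) = (-X + 4*X)*X + (2 - 3) = (3*X)*X - 1 = 3*X² - 1 = -1 + 3*X²)
u(q, d) = -6*d*q² (u(q, d) = -6*q*q*d = -6*q²*d = -6*d*q²)
(284453 - 85314) + u(Z(23, -4), I) = (284453 - 85314) - 6*(-62)*(-1 + 3*23²)² = 199139 - 6*(-62)*(-1 + 3*529)² = 199139 - 6*(-62)*(-1 + 1587)² = 199139 - 6*(-62)*1586² = 199139 - 6*(-62)*2515396 = 199139 + 935727312 = 935926451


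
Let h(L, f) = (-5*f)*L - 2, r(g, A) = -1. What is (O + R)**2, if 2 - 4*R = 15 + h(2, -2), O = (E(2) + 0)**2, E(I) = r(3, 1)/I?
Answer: 225/4 ≈ 56.250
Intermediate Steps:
E(I) = -1/I
h(L, f) = -2 - 5*L*f (h(L, f) = -5*L*f - 2 = -2 - 5*L*f)
O = 1/4 (O = (-1/2 + 0)**2 = (-1/2)**2 = 1/4 ≈ 0.25000)
R = -31/4 (R = 1/2 - (15 + (-2 - 5*2*(-2)))/4 = 1/2 - (15 + (-2 + 20))/4 = 1/2 - (15 + 18)/4 = 1/2 - 1/4*33 = 1/2 - 33/4 = -31/4 ≈ -7.7500)
(O + R)**2 = (1/4 - 31/4)**2 = (-15/2)**2 = 225/4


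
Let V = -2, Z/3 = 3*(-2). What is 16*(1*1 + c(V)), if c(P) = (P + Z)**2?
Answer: 6416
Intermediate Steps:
Z = -18 (Z = 3*(3*(-2)) = 3*(-6) = -18)
c(P) = (-18 + P)**2 (c(P) = (P - 18)**2 = (-18 + P)**2)
16*(1*1 + c(V)) = 16*(1*1 + (-18 - 2)**2) = 16*(1 + (-20)**2) = 16*(1 + 400) = 16*401 = 6416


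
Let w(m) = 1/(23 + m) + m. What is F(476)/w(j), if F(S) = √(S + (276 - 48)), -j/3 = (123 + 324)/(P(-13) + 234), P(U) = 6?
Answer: -891520*√11/616271 ≈ -4.7980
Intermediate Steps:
j = -447/80 (j = -3*(123 + 324)/(6 + 234) = -1341/240 = -3*149/80 = -447/80 ≈ -5.5875)
F(S) = √(228 + S) (F(S) = √(S + 228) = √(228 + S))
w(m) = m + 1/(23 + m)
F(476)/w(j) = √(228 + 476)/(((1 + (-447/80)² + 23*(-447/80))/(23 - 447/80))) = √704/(((1 + 199809/6400 - 10281/80)/(1393/80))) = (8*√11)/(((80/1393)*(-616271/6400))) = (8*√11)/(-616271/111440) = (8*√11)*(-111440/616271) = -891520*√11/616271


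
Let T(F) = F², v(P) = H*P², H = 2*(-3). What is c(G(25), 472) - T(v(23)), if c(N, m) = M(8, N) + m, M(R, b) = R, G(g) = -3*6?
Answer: -10073796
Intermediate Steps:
G(g) = -18
H = -6
c(N, m) = 8 + m
v(P) = -6*P²
c(G(25), 472) - T(v(23)) = (8 + 472) - (-6*23²)² = 480 - (-6*529)² = 480 - 1*(-3174)² = 480 - 1*10074276 = 480 - 10074276 = -10073796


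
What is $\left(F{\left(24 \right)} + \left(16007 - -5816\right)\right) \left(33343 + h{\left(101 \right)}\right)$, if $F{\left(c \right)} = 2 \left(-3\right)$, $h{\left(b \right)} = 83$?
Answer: $729255042$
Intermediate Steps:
$F{\left(c \right)} = -6$
$\left(F{\left(24 \right)} + \left(16007 - -5816\right)\right) \left(33343 + h{\left(101 \right)}\right) = \left(-6 + \left(16007 - -5816\right)\right) \left(33343 + 83\right) = \left(-6 + \left(16007 + 5816\right)\right) 33426 = \left(-6 + 21823\right) 33426 = 21817 \cdot 33426 = 729255042$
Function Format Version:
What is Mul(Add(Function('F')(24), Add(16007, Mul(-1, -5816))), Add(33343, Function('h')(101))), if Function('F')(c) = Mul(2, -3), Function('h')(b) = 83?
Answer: 729255042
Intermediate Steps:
Function('F')(c) = -6
Mul(Add(Function('F')(24), Add(16007, Mul(-1, -5816))), Add(33343, Function('h')(101))) = Mul(Add(-6, Add(16007, Mul(-1, -5816))), Add(33343, 83)) = Mul(Add(-6, Add(16007, 5816)), 33426) = Mul(Add(-6, 21823), 33426) = Mul(21817, 33426) = 729255042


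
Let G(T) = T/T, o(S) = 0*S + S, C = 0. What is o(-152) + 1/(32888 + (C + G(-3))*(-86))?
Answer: -4985903/32802 ≈ -152.00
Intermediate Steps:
o(S) = S (o(S) = 0 + S = S)
G(T) = 1
o(-152) + 1/(32888 + (C + G(-3))*(-86)) = -152 + 1/(32888 + (0 + 1)*(-86)) = -152 + 1/(32888 + 1*(-86)) = -152 + 1/(32888 - 86) = -152 + 1/32802 = -4985903/32802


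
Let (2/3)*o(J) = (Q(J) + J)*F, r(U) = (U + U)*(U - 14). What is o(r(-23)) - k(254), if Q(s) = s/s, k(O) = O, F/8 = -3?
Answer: -61562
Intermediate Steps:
F = -24 (F = 8*(-3) = -24)
r(U) = 2*U*(-14 + U) (r(U) = (2*U)*(-14 + U) = 2*U*(-14 + U))
Q(s) = 1
o(J) = -36 - 36*J (o(J) = 3*((1 + J)*(-24))/2 = 3*(-24 - 24*J)/2 = -36 - 36*J)
o(r(-23)) - k(254) = (-36 - 72*(-23)*(-14 - 23)) - 1*254 = (-36 - 72*(-23)*(-37)) - 254 = (-36 - 36*1702) - 254 = (-36 - 61272) - 254 = -61308 - 254 = -61562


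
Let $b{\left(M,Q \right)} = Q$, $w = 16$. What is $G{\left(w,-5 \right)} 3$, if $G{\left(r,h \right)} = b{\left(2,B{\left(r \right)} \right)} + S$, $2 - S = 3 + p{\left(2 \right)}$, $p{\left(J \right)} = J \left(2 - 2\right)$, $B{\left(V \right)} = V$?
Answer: $45$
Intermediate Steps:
$p{\left(J \right)} = 0$ ($p{\left(J \right)} = J 0 = 0$)
$S = -1$ ($S = 2 - \left(3 + 0\right) = 2 - 3 = -1$)
$G{\left(r,h \right)} = -1 + r$ ($G{\left(r,h \right)} = r - 1 = -1 + r$)
$G{\left(w,-5 \right)} 3 = \left(-1 + 16\right) 3 = 15 \cdot 3 = 45$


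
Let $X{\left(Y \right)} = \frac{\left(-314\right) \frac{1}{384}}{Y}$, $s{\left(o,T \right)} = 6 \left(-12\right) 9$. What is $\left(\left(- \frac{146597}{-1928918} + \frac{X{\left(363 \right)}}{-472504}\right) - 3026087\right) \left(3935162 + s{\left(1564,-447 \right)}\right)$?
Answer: $- \frac{189077395564836393047616893945}{15880607704988928} \approx -1.1906 \cdot 10^{13}$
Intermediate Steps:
$s{\left(o,T \right)} = -648$ ($s{\left(o,T \right)} = \left(-72\right) 9 = -648$)
$X{\left(Y \right)} = - \frac{157}{192 Y}$ ($X{\left(Y \right)} = \frac{\left(-314\right) \frac{1}{384}}{Y} = - \frac{157}{192 Y}$)
$\left(\left(- \frac{146597}{-1928918} + \frac{X{\left(363 \right)}}{-472504}\right) - 3026087\right) \left(3935162 + s{\left(1564,-447 \right)}\right) = \left(\left(- \frac{146597}{-1928918} + \frac{\left(- \frac{157}{192}\right) \frac{1}{363}}{-472504}\right) - 3026087\right) \left(3935162 - 648\right) = \left(\left(\left(-146597\right) \left(- \frac{1}{1928918}\right) + \left(- \frac{157}{192}\right) \frac{1}{363} \left(- \frac{1}{472504}\right)\right) - 3026087\right) 3934514 = \left(\left(\frac{146597}{1928918} - - \frac{157}{32931638784}\right) - 3026087\right) 3934514 = \left(\left(\frac{146597}{1928918} + \frac{157}{32931638784}\right) - 3026087\right) 3934514 = \left(\frac{2413839876829087}{31761215409977856} - 3026087\right) 3934514 = \left(- \frac{96112198642493783500385}{31761215409977856}\right) 3934514 = - \frac{189077395564836393047616893945}{15880607704988928}$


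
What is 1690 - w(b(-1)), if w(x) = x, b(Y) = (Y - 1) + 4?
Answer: 1688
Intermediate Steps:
b(Y) = 3 + Y (b(Y) = (-1 + Y) + 4 = 3 + Y)
1690 - w(b(-1)) = 1690 - (3 - 1) = 1690 - 1*2 = 1690 - 2 = 1688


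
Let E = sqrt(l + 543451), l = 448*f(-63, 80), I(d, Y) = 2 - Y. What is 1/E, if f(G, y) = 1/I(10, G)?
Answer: sqrt(2296109595)/35324763 ≈ 0.0013565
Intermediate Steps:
f(G, y) = 1/(2 - G)
l = 448/65 (l = 448*(-1/(-2 - 63)) = 448*(-1/(-65)) = 448*(-1*(-1/65)) = 448*(1/65) = 448/65 ≈ 6.8923)
E = sqrt(2296109595)/65 (E = sqrt(448/65 + 543451) = sqrt(35324763/65) = sqrt(2296109595)/65 ≈ 737.20)
1/E = 1/(sqrt(2296109595)/65) = sqrt(2296109595)/35324763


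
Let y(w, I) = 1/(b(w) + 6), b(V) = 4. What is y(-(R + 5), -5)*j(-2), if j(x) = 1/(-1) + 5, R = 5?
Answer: ⅖ ≈ 0.40000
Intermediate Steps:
y(w, I) = ⅒ (y(w, I) = 1/(4 + 6) = 1/10 = ⅒)
j(x) = 4 (j(x) = -1 + 5 = 4)
y(-(R + 5), -5)*j(-2) = (⅒)*4 = ⅖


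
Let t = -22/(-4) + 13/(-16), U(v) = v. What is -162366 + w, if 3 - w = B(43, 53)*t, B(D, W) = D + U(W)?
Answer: -162813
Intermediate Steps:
t = 75/16 (t = -22*(-¼) + 13*(-1/16) = 11/2 - 13/16 = 75/16 ≈ 4.6875)
B(D, W) = D + W
w = -447 (w = 3 - (43 + 53)*75/16 = 3 - 96*75/16 = 3 - 1*450 = 3 - 450 = -447)
-162366 + w = -162366 - 447 = -162813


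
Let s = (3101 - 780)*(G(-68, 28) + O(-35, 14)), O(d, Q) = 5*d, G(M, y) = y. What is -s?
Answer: 341187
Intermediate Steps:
s = -341187 (s = (3101 - 780)*(28 + 5*(-35)) = 2321*(28 - 175) = 2321*(-147) = -341187)
-s = -1*(-341187) = 341187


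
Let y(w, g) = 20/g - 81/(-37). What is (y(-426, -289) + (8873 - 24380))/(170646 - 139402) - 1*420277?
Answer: -70205693971583/167046046 ≈ -4.2028e+5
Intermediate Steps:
y(w, g) = 81/37 + 20/g (y(w, g) = 20/g - 81*(-1/37) = 20/g + 81/37 = 81/37 + 20/g)
(y(-426, -289) + (8873 - 24380))/(170646 - 139402) - 1*420277 = ((81/37 + 20/(-289)) + (8873 - 24380))/(170646 - 139402) - 1*420277 = ((81/37 + 20*(-1/289)) - 15507)/31244 - 420277 = ((81/37 - 20/289) - 15507)*(1/31244) - 420277 = (22669/10693 - 15507)*(1/31244) - 420277 = -165793682/10693*1/31244 - 420277 = -82896841/167046046 - 420277 = -70205693971583/167046046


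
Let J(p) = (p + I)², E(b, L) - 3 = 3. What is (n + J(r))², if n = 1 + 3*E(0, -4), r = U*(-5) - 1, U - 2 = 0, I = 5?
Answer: 3025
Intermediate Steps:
U = 2 (U = 2 + 0 = 2)
E(b, L) = 6 (E(b, L) = 3 + 3 = 6)
r = -11 (r = 2*(-5) - 1 = -10 - 1 = -11)
J(p) = (5 + p)² (J(p) = (p + 5)² = (5 + p)²)
n = 19 (n = 1 + 3*6 = 1 + 18 = 19)
(n + J(r))² = (19 + (5 - 11)²)² = (19 + (-6)²)² = (19 + 36)² = 55² = 3025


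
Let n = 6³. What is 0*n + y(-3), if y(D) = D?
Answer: -3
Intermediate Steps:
n = 216
0*n + y(-3) = 0*216 - 3 = 0 - 3 = -3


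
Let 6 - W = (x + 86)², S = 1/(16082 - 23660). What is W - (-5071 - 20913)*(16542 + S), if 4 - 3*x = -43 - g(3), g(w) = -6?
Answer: 542859372571/1263 ≈ 4.2982e+8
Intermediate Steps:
S = -1/7578 (S = 1/(-7578) = -1/7578 ≈ -0.00013196)
x = 41/3 (x = 4/3 - (-43 - 1*(-6))/3 = 4/3 - (-43 + 6)/3 = 4/3 - ⅓*(-37) = 4/3 + 37/3 = 41/3 ≈ 13.667)
W = -89347/9 (W = 6 - (41/3 + 86)² = 6 - (299/3)² = 6 - 1*89401/9 = 6 - 89401/9 = -89347/9 ≈ -9927.4)
W - (-5071 - 20913)*(16542 + S) = -89347/9 - (-5071 - 20913)*(16542 - 1/7578) = -89347/9 - (-25984)*125355275/7578 = -89347/9 - 1*(-1628615732800/3789) = -89347/9 + 1628615732800/3789 = 542859372571/1263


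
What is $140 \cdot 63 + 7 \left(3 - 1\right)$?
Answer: $8834$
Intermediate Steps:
$140 \cdot 63 + 7 \left(3 - 1\right) = 8820 + 7 \cdot 2 = 8820 + 14 = 8834$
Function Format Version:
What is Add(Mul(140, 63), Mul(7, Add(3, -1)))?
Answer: 8834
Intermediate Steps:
Add(Mul(140, 63), Mul(7, Add(3, -1))) = Add(8820, Mul(7, 2)) = Add(8820, 14) = 8834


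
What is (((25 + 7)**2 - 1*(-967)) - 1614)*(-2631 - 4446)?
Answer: -2668029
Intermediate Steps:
(((25 + 7)**2 - 1*(-967)) - 1614)*(-2631 - 4446) = ((32**2 + 967) - 1614)*(-7077) = ((1024 + 967) - 1614)*(-7077) = (1991 - 1614)*(-7077) = 377*(-7077) = -2668029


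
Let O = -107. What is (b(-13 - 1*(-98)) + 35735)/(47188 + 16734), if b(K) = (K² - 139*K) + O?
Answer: 15519/31961 ≈ 0.48556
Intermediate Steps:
b(K) = -107 + K² - 139*K (b(K) = (K² - 139*K) - 107 = -107 + K² - 139*K)
(b(-13 - 1*(-98)) + 35735)/(47188 + 16734) = ((-107 + (-13 - 1*(-98))² - 139*(-13 - 1*(-98))) + 35735)/(47188 + 16734) = ((-107 + (-13 + 98)² - 139*(-13 + 98)) + 35735)/63922 = ((-107 + 85² - 139*85) + 35735)*(1/63922) = ((-107 + 7225 - 11815) + 35735)*(1/63922) = (-4697 + 35735)*(1/63922) = 31038*(1/63922) = 15519/31961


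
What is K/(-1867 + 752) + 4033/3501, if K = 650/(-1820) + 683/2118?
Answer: 11111880364/9645832665 ≈ 1.1520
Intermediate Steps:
K = -257/7413 (K = 650*(-1/1820) + 683*(1/2118) = -5/14 + 683/2118 = -257/7413 ≈ -0.034669)
K/(-1867 + 752) + 4033/3501 = -257/(7413*(-1867 + 752)) + 4033/3501 = -257/7413/(-1115) + 4033*(1/3501) = -257/7413*(-1/1115) + 4033/3501 = 257/8265495 + 4033/3501 = 11111880364/9645832665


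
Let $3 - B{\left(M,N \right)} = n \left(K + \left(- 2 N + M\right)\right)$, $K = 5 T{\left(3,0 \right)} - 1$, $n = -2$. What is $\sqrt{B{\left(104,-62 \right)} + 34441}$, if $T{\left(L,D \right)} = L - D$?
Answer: $4 \sqrt{2183} \approx 186.89$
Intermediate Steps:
$K = 14$ ($K = 5 \left(3 - 0\right) - 1 = 5 \left(3 + 0\right) - 1 = 5 \cdot 3 - 1 = 15 - 1 = 14$)
$B{\left(M,N \right)} = 31 - 4 N + 2 M$ ($B{\left(M,N \right)} = 3 - - 2 \left(14 + \left(- 2 N + M\right)\right) = 3 - - 2 \left(14 + \left(M - 2 N\right)\right) = 3 - - 2 \left(14 + M - 2 N\right) = 3 - \left(-28 - 2 M + 4 N\right) = 3 + \left(28 - 4 N + 2 M\right) = 31 - 4 N + 2 M$)
$\sqrt{B{\left(104,-62 \right)} + 34441} = \sqrt{\left(31 - -248 + 2 \cdot 104\right) + 34441} = \sqrt{\left(31 + 248 + 208\right) + 34441} = \sqrt{487 + 34441} = \sqrt{34928} = 4 \sqrt{2183}$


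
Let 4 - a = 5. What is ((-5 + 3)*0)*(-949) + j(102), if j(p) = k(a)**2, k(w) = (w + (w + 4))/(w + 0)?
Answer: 4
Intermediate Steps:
a = -1 (a = 4 - 1*5 = 4 - 5 = -1)
k(w) = (4 + 2*w)/w (k(w) = (w + (4 + w))/w = (4 + 2*w)/w)
j(p) = 4 (j(p) = (2 + 4/(-1))**2 = (2 + 4*(-1))**2 = (2 - 4)**2 = (-2)**2 = 4)
((-5 + 3)*0)*(-949) + j(102) = ((-5 + 3)*0)*(-949) + 4 = -2*0*(-949) + 4 = 0*(-949) + 4 = 0 + 4 = 4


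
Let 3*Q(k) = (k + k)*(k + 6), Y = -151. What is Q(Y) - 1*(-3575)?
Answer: 54515/3 ≈ 18172.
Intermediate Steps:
Q(k) = 2*k*(6 + k)/3 (Q(k) = ((k + k)*(k + 6))/3 = ((2*k)*(6 + k))/3 = (2*k*(6 + k))/3 = 2*k*(6 + k)/3)
Q(Y) - 1*(-3575) = (⅔)*(-151)*(6 - 151) - 1*(-3575) = (⅔)*(-151)*(-145) + 3575 = 43790/3 + 3575 = 54515/3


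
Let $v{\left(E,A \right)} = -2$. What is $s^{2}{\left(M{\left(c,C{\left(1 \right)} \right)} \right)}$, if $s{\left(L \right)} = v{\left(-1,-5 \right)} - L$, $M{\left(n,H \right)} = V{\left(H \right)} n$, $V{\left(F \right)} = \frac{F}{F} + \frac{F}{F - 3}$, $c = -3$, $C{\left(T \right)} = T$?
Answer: $\frac{1}{4} \approx 0.25$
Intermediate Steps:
$V{\left(F \right)} = 1 + \frac{F}{-3 + F}$
$M{\left(n,H \right)} = \frac{n \left(-3 + 2 H\right)}{-3 + H}$ ($M{\left(n,H \right)} = \frac{-3 + 2 H}{-3 + H} n = \frac{n \left(-3 + 2 H\right)}{-3 + H}$)
$s{\left(L \right)} = -2 - L$
$s^{2}{\left(M{\left(c,C{\left(1 \right)} \right)} \right)} = \left(-2 - - \frac{3 \left(-3 + 2 \cdot 1\right)}{-3 + 1}\right)^{2} = \left(-2 - - \frac{3 \left(-3 + 2\right)}{-2}\right)^{2} = \left(-2 - \left(-3\right) \left(- \frac{1}{2}\right) \left(-1\right)\right)^{2} = \left(-2 - - \frac{3}{2}\right)^{2} = \left(-2 + \frac{3}{2}\right)^{2} = \left(- \frac{1}{2}\right)^{2} = \frac{1}{4}$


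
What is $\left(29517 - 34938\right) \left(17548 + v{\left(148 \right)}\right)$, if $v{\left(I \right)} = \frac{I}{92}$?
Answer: $- \frac{2188137861}{23} \approx -9.5136 \cdot 10^{7}$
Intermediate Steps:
$v{\left(I \right)} = \frac{I}{92}$ ($v{\left(I \right)} = I \frac{1}{92} = \frac{I}{92}$)
$\left(29517 - 34938\right) \left(17548 + v{\left(148 \right)}\right) = \left(29517 - 34938\right) \left(17548 + \frac{1}{92} \cdot 148\right) = - 5421 \left(17548 + \frac{37}{23}\right) = \left(-5421\right) \frac{403641}{23} = - \frac{2188137861}{23}$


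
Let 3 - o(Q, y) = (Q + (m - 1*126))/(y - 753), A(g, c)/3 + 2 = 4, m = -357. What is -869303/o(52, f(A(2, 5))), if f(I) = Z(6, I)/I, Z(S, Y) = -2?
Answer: -1964624780/5487 ≈ -3.5805e+5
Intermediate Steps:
A(g, c) = 6 (A(g, c) = -6 + 3*4 = -6 + 12 = 6)
f(I) = -2/I
o(Q, y) = 3 - (-483 + Q)/(-753 + y) (o(Q, y) = 3 - (Q + (-357 - 1*126))/(y - 753) = 3 - (Q + (-357 - 126))/(-753 + y) = 3 - (Q - 483)/(-753 + y) = 3 - (-483 + Q)/(-753 + y))
-869303/o(52, f(A(2, 5))) = -869303*(-753 - 2/6)/(-1776 - 1*52 + 3*(-2/6)) = -869303*(-753 - 2*⅙)/(-1776 - 52 + 3*(-2*⅙)) = -869303*(-753 - ⅓)/(-1776 - 52 + 3*(-⅓)) = -869303*(-2260/(3*(-1776 - 52 - 1))) = -869303/((-3/2260*(-1829))) = -869303/5487/2260 = -869303*2260/5487 = -1964624780/5487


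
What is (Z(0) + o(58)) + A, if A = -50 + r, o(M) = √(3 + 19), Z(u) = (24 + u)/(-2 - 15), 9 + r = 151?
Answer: 1540/17 + √22 ≈ 95.279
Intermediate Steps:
r = 142 (r = -9 + 151 = 142)
Z(u) = -24/17 - u/17 (Z(u) = (24 + u)/(-17) = (24 + u)*(-1/17) = -24/17 - u/17)
o(M) = √22
A = 92 (A = -50 + 142 = 92)
(Z(0) + o(58)) + A = ((-24/17 - 1/17*0) + √22) + 92 = ((-24/17 + 0) + √22) + 92 = (-24/17 + √22) + 92 = 1540/17 + √22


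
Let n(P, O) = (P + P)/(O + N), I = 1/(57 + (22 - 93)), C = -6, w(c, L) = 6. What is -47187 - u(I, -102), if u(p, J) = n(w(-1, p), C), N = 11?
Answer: -235947/5 ≈ -47189.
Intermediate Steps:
I = -1/14 (I = 1/(57 - 71) = 1/(-14) = -1/14 ≈ -0.071429)
n(P, O) = 2*P/(11 + O) (n(P, O) = (P + P)/(O + 11) = (2*P)/(11 + O) = 2*P/(11 + O))
u(p, J) = 12/5 (u(p, J) = 2*6/(11 - 6) = 2*6/5 = 2*6*(1/5) = 12/5)
-47187 - u(I, -102) = -47187 - 1*12/5 = -47187 - 12/5 = -235947/5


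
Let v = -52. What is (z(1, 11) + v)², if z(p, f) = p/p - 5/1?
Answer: 3136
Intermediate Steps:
z(p, f) = -4 (z(p, f) = 1 - 5*1 = 1 - 5 = -4)
(z(1, 11) + v)² = (-4 - 52)² = (-56)² = 3136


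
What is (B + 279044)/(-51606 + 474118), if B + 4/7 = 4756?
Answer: 496649/739396 ≈ 0.67170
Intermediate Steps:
B = 33288/7 (B = -4/7 + 4756 = 33288/7 ≈ 4755.4)
(B + 279044)/(-51606 + 474118) = (33288/7 + 279044)/(-51606 + 474118) = (1986596/7)/422512 = (1986596/7)*(1/422512) = 496649/739396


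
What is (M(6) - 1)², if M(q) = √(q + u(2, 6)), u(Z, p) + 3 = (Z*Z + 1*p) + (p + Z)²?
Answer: (1 - √77)² ≈ 60.450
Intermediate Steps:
u(Z, p) = -3 + p + Z² + (Z + p)² (u(Z, p) = -3 + ((Z*Z + 1*p) + (p + Z)²) = -3 + ((Z² + p) + (Z + p)²) = -3 + ((p + Z²) + (Z + p)²) = -3 + (p + Z² + (Z + p)²) = -3 + p + Z² + (Z + p)²)
M(q) = √(71 + q) (M(q) = √(q + (-3 + 6 + 2² + (2 + 6)²)) = √(q + (-3 + 6 + 4 + 8²)) = √(q + (-3 + 6 + 4 + 64)) = √(q + 71) = √(71 + q))
(M(6) - 1)² = (√(71 + 6) - 1)² = (√77 - 1)² = (-1 + √77)²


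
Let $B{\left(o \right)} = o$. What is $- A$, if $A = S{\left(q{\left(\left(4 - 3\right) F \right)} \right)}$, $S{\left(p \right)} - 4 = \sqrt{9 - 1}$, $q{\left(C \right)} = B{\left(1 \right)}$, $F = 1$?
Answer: $-4 - 2 \sqrt{2} \approx -6.8284$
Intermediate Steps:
$q{\left(C \right)} = 1$
$S{\left(p \right)} = 4 + 2 \sqrt{2}$ ($S{\left(p \right)} = 4 + \sqrt{9 - 1} = 4 + \sqrt{8} = 4 + 2 \sqrt{2}$)
$A = 4 + 2 \sqrt{2} \approx 6.8284$
$- A = - (4 + 2 \sqrt{2}) = -4 - 2 \sqrt{2}$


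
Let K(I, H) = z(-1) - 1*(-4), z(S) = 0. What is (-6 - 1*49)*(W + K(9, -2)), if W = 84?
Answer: -4840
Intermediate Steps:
K(I, H) = 4 (K(I, H) = 0 - 1*(-4) = 0 + 4 = 4)
(-6 - 1*49)*(W + K(9, -2)) = (-6 - 1*49)*(84 + 4) = (-6 - 49)*88 = -55*88 = -4840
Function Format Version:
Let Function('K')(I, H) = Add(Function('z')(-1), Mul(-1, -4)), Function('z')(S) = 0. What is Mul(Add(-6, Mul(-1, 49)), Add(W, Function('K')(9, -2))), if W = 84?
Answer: -4840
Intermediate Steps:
Function('K')(I, H) = 4 (Function('K')(I, H) = Add(0, Mul(-1, -4)) = Add(0, 4) = 4)
Mul(Add(-6, Mul(-1, 49)), Add(W, Function('K')(9, -2))) = Mul(Add(-6, Mul(-1, 49)), Add(84, 4)) = Mul(Add(-6, -49), 88) = Mul(-55, 88) = -4840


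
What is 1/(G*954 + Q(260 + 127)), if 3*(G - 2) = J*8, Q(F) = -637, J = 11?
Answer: 1/29255 ≈ 3.4182e-5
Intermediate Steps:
G = 94/3 (G = 2 + (11*8)/3 = 2 + (⅓)*88 = 2 + 88/3 = 94/3 ≈ 31.333)
1/(G*954 + Q(260 + 127)) = 1/((94/3)*954 - 637) = 1/(29892 - 637) = 1/29255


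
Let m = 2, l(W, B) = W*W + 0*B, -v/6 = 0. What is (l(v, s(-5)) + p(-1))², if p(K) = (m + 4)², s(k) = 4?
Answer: 1296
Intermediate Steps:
v = 0 (v = -6*0 = 0)
l(W, B) = W² (l(W, B) = W² + 0 = W²)
p(K) = 36 (p(K) = (2 + 4)² = 6² = 36)
(l(v, s(-5)) + p(-1))² = (0² + 36)² = (0 + 36)² = 36² = 1296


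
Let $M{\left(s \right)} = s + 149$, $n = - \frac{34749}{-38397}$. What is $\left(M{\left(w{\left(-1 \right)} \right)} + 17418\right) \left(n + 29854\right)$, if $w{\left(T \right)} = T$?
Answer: $\frac{6712195710814}{12799} \approx 5.2443 \cdot 10^{8}$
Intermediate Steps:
$n = \frac{11583}{12799}$ ($n = \left(-34749\right) \left(- \frac{1}{38397}\right) = \frac{11583}{12799} \approx 0.90499$)
$M{\left(s \right)} = 149 + s$
$\left(M{\left(w{\left(-1 \right)} \right)} + 17418\right) \left(n + 29854\right) = \left(\left(149 - 1\right) + 17418\right) \left(\frac{11583}{12799} + 29854\right) = \left(148 + 17418\right) \frac{382112929}{12799} = 17566 \cdot \frac{382112929}{12799} = \frac{6712195710814}{12799}$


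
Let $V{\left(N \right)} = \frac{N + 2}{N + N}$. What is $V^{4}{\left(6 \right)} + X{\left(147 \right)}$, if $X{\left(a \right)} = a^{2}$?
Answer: $\frac{1750345}{81} \approx 21609.0$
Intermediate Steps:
$V{\left(N \right)} = \frac{2 + N}{2 N}$
$V^{4}{\left(6 \right)} + X{\left(147 \right)} = \left(\frac{2 + 6}{2 \cdot 6}\right)^{4} + 147^{2} = \left(\frac{1}{2} \cdot \frac{1}{6} \cdot 8\right)^{4} + 21609 = \left(\frac{2}{3}\right)^{4} + 21609 = \frac{16}{81} + 21609 = \frac{1750345}{81}$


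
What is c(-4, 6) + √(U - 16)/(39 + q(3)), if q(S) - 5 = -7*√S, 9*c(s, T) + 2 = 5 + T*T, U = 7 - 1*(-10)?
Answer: 23389/5367 + 7*√3/1789 ≈ 4.3647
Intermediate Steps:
U = 17 (U = 7 + 10 = 17)
c(s, T) = ⅓ + T²/9 (c(s, T) = -2/9 + (5 + T*T)/9 = -2/9 + (5 + T²)/9 = -2/9 + (5/9 + T²/9) = ⅓ + T²/9)
q(S) = 5 - 7*√S
c(-4, 6) + √(U - 16)/(39 + q(3)) = (⅓ + (⅑)*6²) + √(17 - 16)/(39 + (5 - 7*√3)) = (⅓ + (⅑)*36) + √1/(44 - 7*√3) = (⅓ + 4) + 1/(44 - 7*√3) = 13/3 + 1/(44 - 7*√3)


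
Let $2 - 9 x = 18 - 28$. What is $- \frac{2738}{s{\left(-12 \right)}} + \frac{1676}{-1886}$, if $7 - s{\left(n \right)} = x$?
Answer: $- \frac{7760048}{16031} \approx -484.06$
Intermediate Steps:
$x = \frac{4}{3}$ ($x = \frac{2}{9} - \frac{18 - 28}{9} = \frac{2}{9} - - \frac{10}{9} = \frac{2}{9} + \frac{10}{9} = \frac{4}{3} \approx 1.3333$)
$s{\left(n \right)} = \frac{17}{3}$ ($s{\left(n \right)} = 7 - \frac{4}{3} = \frac{17}{3}$)
$- \frac{2738}{s{\left(-12 \right)}} + \frac{1676}{-1886} = - \frac{2738}{\frac{17}{3}} + \frac{1676}{-1886} = \left(-2738\right) \frac{3}{17} + 1676 \left(- \frac{1}{1886}\right) = - \frac{8214}{17} - \frac{838}{943} = - \frac{7760048}{16031}$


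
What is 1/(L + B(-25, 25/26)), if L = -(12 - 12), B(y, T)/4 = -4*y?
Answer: 1/400 ≈ 0.0025000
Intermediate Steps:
B(y, T) = -16*y (B(y, T) = 4*(-4*y) = -16*y)
L = 0 (L = -1*0 = 0)
1/(L + B(-25, 25/26)) = 1/(0 - 16*(-25)) = 1/(0 + 400) = 1/400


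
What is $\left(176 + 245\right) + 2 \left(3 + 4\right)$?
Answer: $435$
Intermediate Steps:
$\left(176 + 245\right) + 2 \left(3 + 4\right) = 421 + 2 \cdot 7 = 421 + 14 = 435$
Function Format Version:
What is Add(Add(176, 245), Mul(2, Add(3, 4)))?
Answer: 435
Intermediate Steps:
Add(Add(176, 245), Mul(2, Add(3, 4))) = Add(421, Mul(2, 7)) = Add(421, 14) = 435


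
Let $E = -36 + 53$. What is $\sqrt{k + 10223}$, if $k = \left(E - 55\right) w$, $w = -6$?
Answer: $\sqrt{10451} \approx 102.23$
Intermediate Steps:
$E = 17$
$k = 228$ ($k = \left(17 - 55\right) \left(-6\right) = \left(-38\right) \left(-6\right) = 228$)
$\sqrt{k + 10223} = \sqrt{228 + 10223} = \sqrt{10451}$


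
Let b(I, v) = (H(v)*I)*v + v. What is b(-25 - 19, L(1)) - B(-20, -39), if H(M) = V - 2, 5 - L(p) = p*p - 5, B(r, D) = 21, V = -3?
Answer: 1968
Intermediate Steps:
L(p) = 10 - p² (L(p) = 5 - (p*p - 5) = 5 - (p² - 5) = 5 - (-5 + p²) = 5 + (5 - p²) = 10 - p²)
H(M) = -5 (H(M) = -3 - 2 = -5)
b(I, v) = v - 5*I*v (b(I, v) = (-5*I)*v + v = -5*I*v + v = v - 5*I*v)
b(-25 - 19, L(1)) - B(-20, -39) = (10 - 1*1²)*(1 - 5*(-25 - 19)) - 1*21 = (10 - 1*1)*(1 - 5*(-44)) - 21 = (10 - 1)*(1 + 220) - 21 = 9*221 - 21 = 1989 - 21 = 1968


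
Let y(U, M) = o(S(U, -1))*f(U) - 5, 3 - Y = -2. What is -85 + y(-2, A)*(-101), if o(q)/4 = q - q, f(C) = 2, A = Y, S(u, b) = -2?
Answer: 420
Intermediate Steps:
Y = 5 (Y = 3 - 1*(-2) = 3 + 2 = 5)
A = 5
o(q) = 0 (o(q) = 4*(q - q) = 4*0 = 0)
y(U, M) = -5 (y(U, M) = 0*2 - 5 = 0 - 5 = -5)
-85 + y(-2, A)*(-101) = -85 - 5*(-101) = -85 + 505 = 420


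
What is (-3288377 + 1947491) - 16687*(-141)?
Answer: 1011981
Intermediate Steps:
(-3288377 + 1947491) - 16687*(-141) = -1340886 + 2352867 = 1011981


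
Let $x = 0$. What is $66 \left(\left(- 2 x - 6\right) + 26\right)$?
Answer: $1320$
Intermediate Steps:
$66 \left(\left(- 2 x - 6\right) + 26\right) = 66 \left(\left(\left(-2\right) 0 - 6\right) + 26\right) = 66 \left(\left(0 - 6\right) + 26\right) = 66 \left(-6 + 26\right) = 66 \cdot 20 = 1320$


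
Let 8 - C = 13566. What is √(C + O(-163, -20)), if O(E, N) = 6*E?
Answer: 2*I*√3634 ≈ 120.57*I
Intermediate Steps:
C = -13558 (C = 8 - 1*13566 = 8 - 13566 = -13558)
√(C + O(-163, -20)) = √(-13558 + 6*(-163)) = √(-13558 - 978) = √(-14536) = 2*I*√3634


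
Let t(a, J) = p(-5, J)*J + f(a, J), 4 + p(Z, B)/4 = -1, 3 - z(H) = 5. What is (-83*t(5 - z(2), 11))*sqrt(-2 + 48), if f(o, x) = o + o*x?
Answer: 11288*sqrt(46) ≈ 76559.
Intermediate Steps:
z(H) = -2 (z(H) = 3 - 1*5 = 3 - 5 = -2)
p(Z, B) = -20 (p(Z, B) = -16 + 4*(-1) = -16 - 4 = -20)
t(a, J) = -20*J + a*(1 + J)
(-83*t(5 - z(2), 11))*sqrt(-2 + 48) = (-83*(-20*11 + (5 - 1*(-2))*(1 + 11)))*sqrt(-2 + 48) = (-83*(-220 + (5 + 2)*12))*sqrt(46) = (-83*(-220 + 7*12))*sqrt(46) = (-83*(-220 + 84))*sqrt(46) = (-83*(-136))*sqrt(46) = 11288*sqrt(46)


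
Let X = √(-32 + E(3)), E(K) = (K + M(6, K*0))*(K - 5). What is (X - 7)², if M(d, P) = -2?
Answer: (7 - I*√34)² ≈ 15.0 - 81.633*I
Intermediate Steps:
E(K) = (-5 + K)*(-2 + K) (E(K) = (K - 2)*(K - 5) = (-2 + K)*(-5 + K) = (-5 + K)*(-2 + K))
X = I*√34 (X = √(-32 + (10 + 3² - 7*3)) = √(-32 + (10 + 9 - 21)) = √(-32 - 2) = √(-34) = I*√34 ≈ 5.8309*I)
(X - 7)² = (I*√34 - 7)² = (-7 + I*√34)²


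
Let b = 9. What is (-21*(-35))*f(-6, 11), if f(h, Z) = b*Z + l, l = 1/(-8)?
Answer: 581385/8 ≈ 72673.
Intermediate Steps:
l = -⅛ (l = 1*(-⅛) = -⅛ ≈ -0.12500)
f(h, Z) = -⅛ + 9*Z (f(h, Z) = 9*Z - ⅛ = -⅛ + 9*Z)
(-21*(-35))*f(-6, 11) = (-21*(-35))*(-⅛ + 9*11) = 735*(-⅛ + 99) = 735*(791/8) = 581385/8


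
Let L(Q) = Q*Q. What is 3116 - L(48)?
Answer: 812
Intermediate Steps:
L(Q) = Q²
3116 - L(48) = 3116 - 1*48² = 3116 - 1*2304 = 3116 - 2304 = 812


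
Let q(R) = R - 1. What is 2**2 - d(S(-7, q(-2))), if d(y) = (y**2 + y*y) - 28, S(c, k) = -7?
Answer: -66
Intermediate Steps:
q(R) = -1 + R
d(y) = -28 + 2*y**2 (d(y) = (y**2 + y**2) - 28 = 2*y**2 - 28 = -28 + 2*y**2)
2**2 - d(S(-7, q(-2))) = 2**2 - (-28 + 2*(-7)**2) = 4 - (-28 + 2*49) = 4 - (-28 + 98) = 4 - 1*70 = 4 - 70 = -66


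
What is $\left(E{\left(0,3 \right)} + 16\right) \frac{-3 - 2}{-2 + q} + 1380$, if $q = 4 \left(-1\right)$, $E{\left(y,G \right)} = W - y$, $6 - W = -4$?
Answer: $\frac{4205}{3} \approx 1401.7$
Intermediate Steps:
$W = 10$ ($W = 6 - -4 = 6 + 4 = 10$)
$E{\left(y,G \right)} = 10 - y$
$q = -4$
$\left(E{\left(0,3 \right)} + 16\right) \frac{-3 - 2}{-2 + q} + 1380 = \left(\left(10 - 0\right) + 16\right) \frac{-3 - 2}{-2 - 4} + 1380 = \left(\left(10 + 0\right) + 16\right) \left(- \frac{5}{-6}\right) + 1380 = \left(10 + 16\right) \left(\left(-5\right) \left(- \frac{1}{6}\right)\right) + 1380 = 26 \cdot \frac{5}{6} + 1380 = \frac{65}{3} + 1380 = \frac{4205}{3}$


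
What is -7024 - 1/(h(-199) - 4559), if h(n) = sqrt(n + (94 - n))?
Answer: -3106160207/442221 + sqrt(94)/20784387 ≈ -7024.0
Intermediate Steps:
h(n) = sqrt(94)
-7024 - 1/(h(-199) - 4559) = -7024 - 1/(sqrt(94) - 4559) = -7024 - 1/(-4559 + sqrt(94))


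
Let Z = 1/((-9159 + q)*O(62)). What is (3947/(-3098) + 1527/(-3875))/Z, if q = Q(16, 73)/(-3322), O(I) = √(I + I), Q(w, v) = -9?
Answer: 609292680222219*√31/19939889750 ≈ 1.7013e+5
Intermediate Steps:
O(I) = √2*√I (O(I) = √(2*I) = √2*√I)
q = 9/3322 (q = -9/(-3322) = -9*(-1/3322) = 9/3322 ≈ 0.0027092)
Z = -1661*√31/943211859 (Z = 1/((-9159 + 9/3322)*((√2*√62))) = 1/((-30426189/3322)*((2*√31))) = -1661*√31/943211859 ≈ -9.8049e-6)
(3947/(-3098) + 1527/(-3875))/Z = (3947/(-3098) + 1527/(-3875))/((-1661*√31/943211859)) = (3947*(-1/3098) + 1527*(-1/3875))*(-30426189*√31/1661) = (-3947/3098 - 1527/3875)*(-30426189*√31/1661) = -(-609292680222219)*√31/19939889750 = 609292680222219*√31/19939889750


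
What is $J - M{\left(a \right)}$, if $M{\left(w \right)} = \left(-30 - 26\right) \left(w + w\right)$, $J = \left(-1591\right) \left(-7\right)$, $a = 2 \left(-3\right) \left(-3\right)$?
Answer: $13153$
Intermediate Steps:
$a = 18$ ($a = \left(-6\right) \left(-3\right) = 18$)
$J = 11137$
$M{\left(w \right)} = - 112 w$ ($M{\left(w \right)} = - 56 \cdot 2 w = - 112 w$)
$J - M{\left(a \right)} = 11137 - \left(-112\right) 18 = 11137 - -2016 = 11137 + 2016 = 13153$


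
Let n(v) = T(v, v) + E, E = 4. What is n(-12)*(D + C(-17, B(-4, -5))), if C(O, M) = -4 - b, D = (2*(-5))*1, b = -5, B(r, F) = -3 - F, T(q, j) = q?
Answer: 72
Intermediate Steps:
D = -10 (D = -10*1 = -10)
C(O, M) = 1 (C(O, M) = -4 - 1*(-5) = -4 + 5 = 1)
n(v) = 4 + v (n(v) = v + 4 = 4 + v)
n(-12)*(D + C(-17, B(-4, -5))) = (4 - 12)*(-10 + 1) = -8*(-9) = 72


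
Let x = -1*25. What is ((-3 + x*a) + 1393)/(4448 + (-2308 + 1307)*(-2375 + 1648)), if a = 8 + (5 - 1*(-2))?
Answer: 203/146435 ≈ 0.0013863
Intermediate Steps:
x = -25
a = 15 (a = 8 + (5 + 2) = 8 + 7 = 15)
((-3 + x*a) + 1393)/(4448 + (-2308 + 1307)*(-2375 + 1648)) = ((-3 - 25*15) + 1393)/(4448 + (-2308 + 1307)*(-2375 + 1648)) = ((-3 - 375) + 1393)/(4448 - 1001*(-727)) = (-378 + 1393)/(4448 + 727727) = 1015/732175 = 1015*(1/732175) = 203/146435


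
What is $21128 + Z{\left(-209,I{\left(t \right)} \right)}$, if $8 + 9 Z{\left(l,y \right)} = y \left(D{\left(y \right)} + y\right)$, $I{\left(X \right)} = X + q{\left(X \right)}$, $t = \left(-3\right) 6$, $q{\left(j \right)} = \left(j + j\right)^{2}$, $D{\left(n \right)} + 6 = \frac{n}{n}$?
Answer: $\frac{1817038}{9} \approx 2.0189 \cdot 10^{5}$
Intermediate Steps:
$D{\left(n \right)} = -5$ ($D{\left(n \right)} = -6 + \frac{n}{n} = -6 + 1 = -5$)
$q{\left(j \right)} = 4 j^{2}$ ($q{\left(j \right)} = \left(2 j\right)^{2} = 4 j^{2}$)
$t = -18$
$I{\left(X \right)} = X + 4 X^{2}$
$Z{\left(l,y \right)} = - \frac{8}{9} + \frac{y \left(-5 + y\right)}{9}$
$21128 + Z{\left(-209,I{\left(t \right)} \right)} = 21128 - \left(\frac{8}{9} - \frac{324 \left(1 + 4 \left(-18\right)\right)^{2}}{9} + \frac{5}{9} \left(-18\right) \left(1 + 4 \left(-18\right)\right)\right) = 21128 - \left(\frac{8}{9} - \frac{324 \left(1 - 72\right)^{2}}{9} + \frac{5}{9} \left(-18\right) \left(1 - 72\right)\right) = 21128 - \left(\frac{8}{9} - 181476 + \frac{5}{9} \left(-18\right) \left(-71\right)\right) = 21128 - \left(\frac{6398}{9} - 181476\right) = 21128 - - \frac{1626886}{9} = 21128 + \frac{1626886}{9} = \frac{1817038}{9}$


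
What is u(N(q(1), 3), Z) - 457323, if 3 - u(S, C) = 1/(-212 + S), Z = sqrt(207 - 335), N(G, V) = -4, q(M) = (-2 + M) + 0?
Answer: -98781119/216 ≈ -4.5732e+5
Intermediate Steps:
q(M) = -2 + M
Z = 8*I*sqrt(2) (Z = sqrt(-128) = 8*I*sqrt(2) ≈ 11.314*I)
u(S, C) = 3 - 1/(-212 + S)
u(N(q(1), 3), Z) - 457323 = (-637 + 3*(-4))/(-212 - 4) - 457323 = (-637 - 12)/(-216) - 457323 = -1/216*(-649) - 457323 = 649/216 - 457323 = -98781119/216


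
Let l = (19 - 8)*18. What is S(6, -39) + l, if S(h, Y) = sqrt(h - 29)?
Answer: 198 + I*sqrt(23) ≈ 198.0 + 4.7958*I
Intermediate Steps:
S(h, Y) = sqrt(-29 + h)
l = 198 (l = 11*18 = 198)
S(6, -39) + l = sqrt(-29 + 6) + 198 = sqrt(-23) + 198 = I*sqrt(23) + 198 = 198 + I*sqrt(23)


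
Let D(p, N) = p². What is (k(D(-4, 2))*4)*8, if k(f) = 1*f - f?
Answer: 0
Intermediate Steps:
k(f) = 0 (k(f) = f - f = 0)
(k(D(-4, 2))*4)*8 = (0*4)*8 = 0*8 = 0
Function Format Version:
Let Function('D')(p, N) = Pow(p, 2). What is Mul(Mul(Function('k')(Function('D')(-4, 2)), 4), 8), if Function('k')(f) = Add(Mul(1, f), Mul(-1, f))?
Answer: 0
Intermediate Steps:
Function('k')(f) = 0 (Function('k')(f) = Add(f, Mul(-1, f)) = 0)
Mul(Mul(Function('k')(Function('D')(-4, 2)), 4), 8) = Mul(Mul(0, 4), 8) = Mul(0, 8) = 0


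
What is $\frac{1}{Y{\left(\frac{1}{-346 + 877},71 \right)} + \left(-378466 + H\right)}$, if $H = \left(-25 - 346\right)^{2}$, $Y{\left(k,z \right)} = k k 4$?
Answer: $- \frac{281961}{67903257821} \approx -4.1524 \cdot 10^{-6}$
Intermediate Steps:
$Y{\left(k,z \right)} = 4 k^{2}$ ($Y{\left(k,z \right)} = k^{2} \cdot 4 = 4 k^{2}$)
$H = 137641$ ($H = \left(-371\right)^{2} = 137641$)
$\frac{1}{Y{\left(\frac{1}{-346 + 877},71 \right)} + \left(-378466 + H\right)} = \frac{1}{4 \left(\frac{1}{-346 + 877}\right)^{2} + \left(-378466 + 137641\right)} = \frac{1}{4 \left(\frac{1}{531}\right)^{2} - 240825} = \frac{1}{\frac{4}{281961} - 240825} = \frac{1}{- \frac{67903257821}{281961}} = - \frac{281961}{67903257821}$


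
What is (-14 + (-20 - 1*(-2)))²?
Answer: 1024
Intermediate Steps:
(-14 + (-20 - 1*(-2)))² = (-14 + (-20 + 2))² = (-14 - 18)² = (-32)² = 1024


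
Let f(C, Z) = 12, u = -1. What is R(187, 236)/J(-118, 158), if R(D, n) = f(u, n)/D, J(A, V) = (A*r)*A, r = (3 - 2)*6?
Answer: 1/1301894 ≈ 7.6811e-7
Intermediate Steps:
r = 6 (r = 1*6 = 6)
J(A, V) = 6*A**2 (J(A, V) = (A*6)*A = (6*A)*A = 6*A**2)
R(D, n) = 12/D
R(187, 236)/J(-118, 158) = (12/187)/((6*(-118)**2)) = (12*(1/187))/((6*13924)) = (12/187)/83544 = (12/187)*(1/83544) = 1/1301894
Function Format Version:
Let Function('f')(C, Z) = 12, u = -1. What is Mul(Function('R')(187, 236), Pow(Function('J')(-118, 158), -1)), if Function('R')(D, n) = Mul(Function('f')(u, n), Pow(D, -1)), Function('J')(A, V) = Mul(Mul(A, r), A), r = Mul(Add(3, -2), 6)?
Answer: Rational(1, 1301894) ≈ 7.6811e-7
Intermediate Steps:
r = 6 (r = Mul(1, 6) = 6)
Function('J')(A, V) = Mul(6, Pow(A, 2)) (Function('J')(A, V) = Mul(Mul(A, 6), A) = Mul(Mul(6, A), A) = Mul(6, Pow(A, 2)))
Function('R')(D, n) = Mul(12, Pow(D, -1))
Mul(Function('R')(187, 236), Pow(Function('J')(-118, 158), -1)) = Mul(Mul(12, Pow(187, -1)), Pow(Mul(6, Pow(-118, 2)), -1)) = Mul(Mul(12, Rational(1, 187)), Pow(Mul(6, 13924), -1)) = Mul(Rational(12, 187), Pow(83544, -1)) = Mul(Rational(12, 187), Rational(1, 83544)) = Rational(1, 1301894)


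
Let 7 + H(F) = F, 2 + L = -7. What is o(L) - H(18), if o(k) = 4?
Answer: -7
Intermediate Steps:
L = -9 (L = -2 - 7 = -9)
H(F) = -7 + F
o(L) - H(18) = 4 - (-7 + 18) = 4 - 1*11 = 4 - 11 = -7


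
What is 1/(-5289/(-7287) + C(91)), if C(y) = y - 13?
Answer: 2429/191225 ≈ 0.012702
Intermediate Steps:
C(y) = -13 + y
1/(-5289/(-7287) + C(91)) = 1/(-5289/(-7287) + (-13 + 91)) = 1/(-5289*(-1/7287) + 78) = 1/(1763/2429 + 78) = 1/(191225/2429) = 2429/191225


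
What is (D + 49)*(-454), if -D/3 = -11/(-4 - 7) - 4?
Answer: -26332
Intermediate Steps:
D = 9 (D = -3*(-11/(-4 - 7) - 4) = -3*(-11/(-11) - 4) = -3*(-1/11*(-11) - 4) = -3*(1 - 4) = -3*(-3) = 9)
(D + 49)*(-454) = (9 + 49)*(-454) = 58*(-454) = -26332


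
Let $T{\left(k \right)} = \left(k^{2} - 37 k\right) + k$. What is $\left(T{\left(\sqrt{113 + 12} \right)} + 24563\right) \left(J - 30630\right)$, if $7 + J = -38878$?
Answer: $-1716186320 + 12512700 \sqrt{5} \approx -1.6882 \cdot 10^{9}$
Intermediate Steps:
$J = -38885$ ($J = -7 - 38878 = -38885$)
$T{\left(k \right)} = k^{2} - 36 k$
$\left(T{\left(\sqrt{113 + 12} \right)} + 24563\right) \left(J - 30630\right) = \left(\sqrt{113 + 12} \left(-36 + \sqrt{113 + 12}\right) + 24563\right) \left(-38885 - 30630\right) = \left(\sqrt{125} \left(-36 + \sqrt{125}\right) + 24563\right) \left(-69515\right) = \left(5 \sqrt{5} \left(-36 + 5 \sqrt{5}\right) + 24563\right) \left(-69515\right) = \left(24563 + 5 \sqrt{5} \left(-36 + 5 \sqrt{5}\right)\right) \left(-69515\right) = -1707496945 - 347575 \sqrt{5} \left(-36 + 5 \sqrt{5}\right)$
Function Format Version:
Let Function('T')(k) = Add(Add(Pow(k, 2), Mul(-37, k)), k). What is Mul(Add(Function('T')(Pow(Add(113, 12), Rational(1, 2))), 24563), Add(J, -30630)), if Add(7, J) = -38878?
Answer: Add(-1716186320, Mul(12512700, Pow(5, Rational(1, 2)))) ≈ -1.6882e+9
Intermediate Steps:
J = -38885 (J = Add(-7, -38878) = -38885)
Function('T')(k) = Add(Pow(k, 2), Mul(-36, k))
Mul(Add(Function('T')(Pow(Add(113, 12), Rational(1, 2))), 24563), Add(J, -30630)) = Mul(Add(Mul(Pow(Add(113, 12), Rational(1, 2)), Add(-36, Pow(Add(113, 12), Rational(1, 2)))), 24563), Add(-38885, -30630)) = Mul(Add(Mul(Pow(125, Rational(1, 2)), Add(-36, Pow(125, Rational(1, 2)))), 24563), -69515) = Mul(Add(Mul(Mul(5, Pow(5, Rational(1, 2))), Add(-36, Mul(5, Pow(5, Rational(1, 2))))), 24563), -69515) = Mul(Add(Mul(5, Pow(5, Rational(1, 2)), Add(-36, Mul(5, Pow(5, Rational(1, 2))))), 24563), -69515) = Mul(Add(24563, Mul(5, Pow(5, Rational(1, 2)), Add(-36, Mul(5, Pow(5, Rational(1, 2)))))), -69515) = Add(-1707496945, Mul(-347575, Pow(5, Rational(1, 2)), Add(-36, Mul(5, Pow(5, Rational(1, 2))))))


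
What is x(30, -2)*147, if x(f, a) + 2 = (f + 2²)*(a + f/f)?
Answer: -5292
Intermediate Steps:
x(f, a) = -2 + (1 + a)*(4 + f) (x(f, a) = -2 + (f + 2²)*(a + f/f) = -2 + (f + 4)*(a + 1) = -2 + (4 + f)*(1 + a) = -2 + (1 + a)*(4 + f))
x(30, -2)*147 = (2 + 30 + 4*(-2) - 2*30)*147 = (2 + 30 - 8 - 60)*147 = -36*147 = -5292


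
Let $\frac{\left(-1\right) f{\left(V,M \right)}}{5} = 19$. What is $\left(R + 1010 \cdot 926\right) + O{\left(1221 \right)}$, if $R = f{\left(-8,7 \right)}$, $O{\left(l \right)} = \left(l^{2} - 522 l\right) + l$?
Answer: $1789865$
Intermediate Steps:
$O{\left(l \right)} = l^{2} - 521 l$
$f{\left(V,M \right)} = -95$ ($f{\left(V,M \right)} = \left(-5\right) 19 = -95$)
$R = -95$
$\left(R + 1010 \cdot 926\right) + O{\left(1221 \right)} = \left(-95 + 1010 \cdot 926\right) + 1221 \left(-521 + 1221\right) = \left(-95 + 935260\right) + 1221 \cdot 700 = 935165 + 854700 = 1789865$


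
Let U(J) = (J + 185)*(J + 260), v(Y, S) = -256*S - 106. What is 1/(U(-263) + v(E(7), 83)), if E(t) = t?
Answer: -1/21120 ≈ -4.7348e-5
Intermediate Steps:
v(Y, S) = -106 - 256*S
U(J) = (185 + J)*(260 + J)
1/(U(-263) + v(E(7), 83)) = 1/((48100 + (-263)² + 445*(-263)) + (-106 - 256*83)) = 1/((48100 + 69169 - 117035) + (-106 - 21248)) = 1/(234 - 21354) = 1/(-21120) = -1/21120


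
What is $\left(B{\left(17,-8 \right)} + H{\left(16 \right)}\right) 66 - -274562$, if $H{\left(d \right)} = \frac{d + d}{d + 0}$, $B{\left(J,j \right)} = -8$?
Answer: $274166$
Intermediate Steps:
$H{\left(d \right)} = 2$ ($H{\left(d \right)} = \frac{2 d}{d} = 2$)
$\left(B{\left(17,-8 \right)} + H{\left(16 \right)}\right) 66 - -274562 = \left(-8 + 2\right) 66 - -274562 = \left(-6\right) 66 + 274562 = -396 + 274562 = 274166$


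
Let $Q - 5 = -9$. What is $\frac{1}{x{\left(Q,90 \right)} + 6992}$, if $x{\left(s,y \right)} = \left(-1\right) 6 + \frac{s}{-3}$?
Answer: $\frac{3}{20962} \approx 0.00014312$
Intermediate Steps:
$Q = -4$ ($Q = 5 - 9 = -4$)
$x{\left(s,y \right)} = -6 - \frac{s}{3}$ ($x{\left(s,y \right)} = -6 + s \left(- \frac{1}{3}\right) = -6 - \frac{s}{3}$)
$\frac{1}{x{\left(Q,90 \right)} + 6992} = \frac{1}{\left(-6 - - \frac{4}{3}\right) + 6992} = \frac{1}{\left(-6 + \frac{4}{3}\right) + 6992} = \frac{1}{- \frac{14}{3} + 6992} = \frac{1}{\frac{20962}{3}} = \frac{3}{20962}$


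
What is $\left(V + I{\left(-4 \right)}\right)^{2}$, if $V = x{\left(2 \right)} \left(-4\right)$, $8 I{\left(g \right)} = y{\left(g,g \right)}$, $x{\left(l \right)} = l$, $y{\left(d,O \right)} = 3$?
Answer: $\frac{3721}{64} \approx 58.141$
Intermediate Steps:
$I{\left(g \right)} = \frac{3}{8}$ ($I{\left(g \right)} = \frac{1}{8} \cdot 3 = \frac{3}{8}$)
$V = -8$ ($V = 2 \left(-4\right) = -8$)
$\left(V + I{\left(-4 \right)}\right)^{2} = \left(-8 + \frac{3}{8}\right)^{2} = \left(- \frac{61}{8}\right)^{2} = \frac{3721}{64}$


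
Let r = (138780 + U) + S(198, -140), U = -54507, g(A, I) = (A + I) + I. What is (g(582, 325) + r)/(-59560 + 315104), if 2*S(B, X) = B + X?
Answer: 42767/127772 ≈ 0.33471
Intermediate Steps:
g(A, I) = A + 2*I
S(B, X) = B/2 + X/2 (S(B, X) = (B + X)/2 = B/2 + X/2)
r = 84302 (r = (138780 - 54507) + ((½)*198 + (½)*(-140)) = 84273 + (99 - 70) = 84273 + 29 = 84302)
(g(582, 325) + r)/(-59560 + 315104) = ((582 + 2*325) + 84302)/(-59560 + 315104) = ((582 + 650) + 84302)/255544 = (1232 + 84302)*(1/255544) = 85534*(1/255544) = 42767/127772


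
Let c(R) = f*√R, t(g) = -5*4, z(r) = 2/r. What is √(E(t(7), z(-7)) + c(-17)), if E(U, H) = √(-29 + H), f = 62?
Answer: √7*√I*√(√1435 + 434*√17)/7 ≈ 11.425 + 11.425*I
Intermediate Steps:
t(g) = -20
c(R) = 62*√R
√(E(t(7), z(-7)) + c(-17)) = √(√(-29 + 2/(-7)) + 62*√(-17)) = √(√(-29 + 2*(-⅐)) + 62*(I*√17)) = √(√(-29 - 2/7) + 62*I*√17) = √(√(-205/7) + 62*I*√17) = √(I*√1435/7 + 62*I*√17) = √(62*I*√17 + I*√1435/7)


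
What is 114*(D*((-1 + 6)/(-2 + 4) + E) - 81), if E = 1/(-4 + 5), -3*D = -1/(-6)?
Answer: -55537/6 ≈ -9256.2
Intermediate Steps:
D = -1/18 (D = -(-1)/(3*(-6)) = -(-1)*(-1)/(3*6) = -⅓*⅙ = -1/18 ≈ -0.055556)
E = 1 (E = 1/1 = 1)
114*(D*((-1 + 6)/(-2 + 4) + E) - 81) = 114*(-((-1 + 6)/(-2 + 4) + 1)/18 - 81) = 114*(-(5/2 + 1)/18 - 81) = 114*(-1/18*7/2 - 81) = 114*(-7/36 - 81) = 114*(-2923/36) = -55537/6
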